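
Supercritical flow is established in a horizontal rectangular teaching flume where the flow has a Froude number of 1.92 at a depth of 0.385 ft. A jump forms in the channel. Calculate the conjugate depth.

Fr₁ = 1.92 (given).
Bélanger equation: y₂/y₁ = ½[√(1 + 8Fr₁²) − 1] = ½[√30.49 − 1] = 2.26.
y₂ = 2.26 × 0.385 = 0.870 ft.

y₂ = 0.870 ft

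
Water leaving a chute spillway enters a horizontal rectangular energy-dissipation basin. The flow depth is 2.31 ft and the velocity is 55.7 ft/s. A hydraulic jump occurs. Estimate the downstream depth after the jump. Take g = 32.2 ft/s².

Fr₁ = V₁/√(g·y₁) = 55.7/√(32.2×2.31) = 6.46.
By Bélanger, y₂/y₁ = ½[√(1 + 8Fr₁²) − 1] = ½[√334.7 − 1] = 8.65.
y₂ = 8.65 × 2.31 = 20.0 ft.

y₂ = 20.0 ft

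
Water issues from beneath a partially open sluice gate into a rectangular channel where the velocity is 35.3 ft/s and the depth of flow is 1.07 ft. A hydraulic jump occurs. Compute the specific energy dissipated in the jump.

ΔE = 11.5 ft

Fr₁ = V₁/√(g·y₁) = 35.3/√(32.2×1.07) = 6.01.
From the momentum equation for a rectangular channel, y₂/y₁ = ½[√(1 + 8Fr₁²) − 1] = ½[√290.3 − 1] = 8.02.
y₂ = 8.02 × 1.07 = 8.58 ft.
Head loss: ΔE = (y₂ − y₁)³/(4y₁y₂) = (8.58 − 1.07)³/(4×1.07×8.58) = 424/36.7 = 11.5 ft.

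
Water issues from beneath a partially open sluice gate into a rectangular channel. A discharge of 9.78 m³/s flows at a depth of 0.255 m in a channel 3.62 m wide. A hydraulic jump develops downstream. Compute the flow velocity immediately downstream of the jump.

V₂ = 1.18 m/s

q = Q/b = 9.78/3.62 = 2.70 m²/s; V₁ = q/y₁ = 10.6 m/s. Fr₁ = V₁/√(g·y₁) = 6.70.
From the momentum equation for a rectangular channel, y₂/y₁ = ½[√(1 + 8Fr₁²) − 1] = ½[√360.0 − 1] = 8.99.
y₂ = 8.99 × 0.255 = 2.29 m.
V₂ = q/y₂ = 2.70/2.29 = 1.18 m/s.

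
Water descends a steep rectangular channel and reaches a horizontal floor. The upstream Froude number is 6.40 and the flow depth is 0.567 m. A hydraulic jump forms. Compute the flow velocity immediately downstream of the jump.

V₂ = 1.76 m/s

Fr₁ = 6.40 (given).
Conjugate-depth relation: y₂/y₁ = ½[√(1 + 8Fr₁²) − 1] = ½[√328.7 − 1] = 8.56.
y₂ = 8.56 × 0.567 = 4.86 m.
V₁ = Fr₁·√(g·y₁) = 6.40×√(9.81×0.567) = 15.1 m/s; q = V₁·y₁ = 8.56 m²/s.
V₂ = q/y₂ = 8.56/4.86 = 1.76 m/s.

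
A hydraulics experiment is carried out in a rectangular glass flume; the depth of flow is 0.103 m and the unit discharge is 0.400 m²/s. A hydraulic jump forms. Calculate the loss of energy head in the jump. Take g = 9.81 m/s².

ΔE = 0.327 m

V₁ = q/y₁ = 0.400/0.103 = 3.88 m/s. Fr₁ = V₁/√(g·y₁) = 3.88/√(9.81×0.103) = 3.86.
Conjugate-depth relation: y₂/y₁ = ½[√(1 + 8Fr₁²) − 1] = ½[√120.4 − 1] = 4.99.
y₂ = 4.99 × 0.103 = 0.514 m.
Head loss: ΔE = (y₂ − y₁)³/(4y₁y₂) = (0.514 − 0.103)³/(4×0.103×0.514) = 0.0692/0.212 = 0.327 m.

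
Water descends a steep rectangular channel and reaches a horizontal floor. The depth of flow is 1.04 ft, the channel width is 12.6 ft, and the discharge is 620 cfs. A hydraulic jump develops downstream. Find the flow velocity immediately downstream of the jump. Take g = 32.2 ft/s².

q = Q/b = 620/12.6 = 49.2 ft²/s; V₁ = q/y₁ = 47.3 ft/s. Fr₁ = V₁/√(g·y₁) = 8.18.
Sequent-depth ratio: y₂/y₁ = ½[√(1 + 8Fr₁²) − 1] = ½[√535.8 − 1] = 11.1.
y₂ = 11.1 × 1.04 = 11.5 ft.
V₂ = q/y₂ = 49.2/11.5 = 4.27 ft/s.

V₂ = 4.27 ft/s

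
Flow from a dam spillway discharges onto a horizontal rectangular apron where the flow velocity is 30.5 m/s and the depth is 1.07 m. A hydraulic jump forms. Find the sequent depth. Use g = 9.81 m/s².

y₂ = 13.7 m

Fr₁ = V₁/√(g·y₁) = 30.5/√(9.81×1.07) = 9.41.
Sequent-depth ratio: y₂/y₁ = ½[√(1 + 8Fr₁²) − 1] = ½[√710.0 − 1] = 12.8.
y₂ = 12.8 × 1.07 = 13.7 m.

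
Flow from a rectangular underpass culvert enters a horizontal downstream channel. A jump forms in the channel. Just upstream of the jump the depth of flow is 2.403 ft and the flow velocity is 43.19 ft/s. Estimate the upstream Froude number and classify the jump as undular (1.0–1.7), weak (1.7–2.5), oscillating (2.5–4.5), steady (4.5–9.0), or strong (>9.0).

Fr₁ = 4.910; steady jump

Fr₁ = V₁/√(g·y₁) = 43.19/√(32.2×2.403) = 4.910.
Fr₁ = 4.910 lies in the steady range.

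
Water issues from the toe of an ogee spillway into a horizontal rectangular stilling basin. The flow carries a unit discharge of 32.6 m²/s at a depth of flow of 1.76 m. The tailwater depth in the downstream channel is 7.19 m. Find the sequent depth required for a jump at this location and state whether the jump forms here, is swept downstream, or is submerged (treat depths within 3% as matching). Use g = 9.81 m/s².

V₁ = q/y₁ = 32.6/1.76 = 18.5 m/s. Fr₁ = V₁/√(g·y₁) = 18.5/√(9.81×1.76) = 4.46.
Conjugate-depth relation: y₂/y₁ = ½[√(1 + 8Fr₁²) − 1] = ½[√160.0 − 1] = 5.82.
y₂ = 5.82 × 1.76 = 10.3 m.
Tailwater y_tw = 7.19 m: y_tw < y₂, so the jump is swept downstream.

y₂ = 10.3 m; the jump is swept downstream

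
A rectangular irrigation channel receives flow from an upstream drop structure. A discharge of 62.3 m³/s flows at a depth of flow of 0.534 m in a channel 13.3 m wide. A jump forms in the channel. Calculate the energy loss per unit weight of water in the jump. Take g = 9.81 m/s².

q = Q/b = 62.3/13.3 = 4.68 m²/s; V₁ = q/y₁ = 8.77 m/s. Fr₁ = V₁/√(g·y₁) = 3.83.
From the momentum equation for a rectangular channel, y₂/y₁ = ½[√(1 + 8Fr₁²) − 1] = ½[√118.5 − 1] = 4.94.
y₂ = 4.94 × 0.534 = 2.64 m.
Head loss: ΔE = (y₂ − y₁)³/(4y₁y₂) = (2.64 − 0.534)³/(4×0.534×2.64) = 9.34/5.64 = 1.66 m.

ΔE = 1.66 m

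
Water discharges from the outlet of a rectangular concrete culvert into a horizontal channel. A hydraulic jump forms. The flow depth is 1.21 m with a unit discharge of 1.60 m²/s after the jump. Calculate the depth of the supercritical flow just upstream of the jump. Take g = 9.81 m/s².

y₁ = 0.288 m

V₂ = q/y₂ = 1.60/1.21 = 1.32 m/s; Fr₂ = V₂/√(g·y₂) = 0.384.
The Bélanger relation is symmetric: y₁/y₂ = ½[√(1 + 8Fr₂²) − 1] = ½[√2.178 − 1] = 0.238.
y₁ = 0.238 × 1.21 = 0.288 m.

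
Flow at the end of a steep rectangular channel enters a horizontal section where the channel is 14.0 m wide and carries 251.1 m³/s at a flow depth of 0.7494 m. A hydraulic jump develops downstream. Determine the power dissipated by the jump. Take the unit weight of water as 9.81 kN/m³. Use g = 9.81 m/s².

P = 51123 kW

q = Q/b = 251.1/14.0 = 17.94 m²/s; V₁ = q/y₁ = 23.93 m/s. Fr₁ = V₁/√(g·y₁) = 8.827.
Conjugate-depth relation: y₂/y₁ = ½[√(1 + 8Fr₁²) − 1] = ½[√624.33 − 1] = 11.99.
y₂ = 11.99 × 0.7494 = 8.988 m.
Head loss: ΔE = (y₂ − y₁)³/(4y₁y₂) = (8.988 − 0.7494)³/(4×0.7494×8.988) = 559.1/26.94 = 20.75 m.
P = γ·Q·ΔE = 9.81 × 251.1 × 20.75 = 51123 kW.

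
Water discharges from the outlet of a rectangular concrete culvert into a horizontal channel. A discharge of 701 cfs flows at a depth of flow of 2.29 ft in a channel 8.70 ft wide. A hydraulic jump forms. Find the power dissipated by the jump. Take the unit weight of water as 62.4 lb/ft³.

P = 689 hp

q = Q/b = 701/8.70 = 80.6 ft²/s; V₁ = q/y₁ = 35.2 ft/s. Fr₁ = V₁/√(g·y₁) = 4.10.
From the momentum equation for a rectangular channel, y₂/y₁ = ½[√(1 + 8Fr₁²) − 1] = ½[√135.3 − 1] = 5.32.
y₂ = 5.32 × 2.29 = 12.2 ft.
V₂ = q/y₂ = 80.6/12.2 = 6.62 ft/s. E₁ = y₁ + V₁²/2g = 21.5 ft; E₂ = y₂ + V₂²/2g = 12.9 ft. ΔE = E₁ − E₂ = 8.66 ft.
P = γ·Q·ΔE/550 = 62.4 × 701 × 8.66 / 550 = 689 hp.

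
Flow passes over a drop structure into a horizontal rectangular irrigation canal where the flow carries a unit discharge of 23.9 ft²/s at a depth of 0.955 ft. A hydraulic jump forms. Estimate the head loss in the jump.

ΔE = 4.76 ft

V₁ = q/y₁ = 23.9/0.955 = 25.0 ft/s. Fr₁ = V₁/√(g·y₁) = 25.0/√(32.2×0.955) = 4.51.
Sequent-depth ratio: y₂/y₁ = ½[√(1 + 8Fr₁²) − 1] = ½[√163.9 − 1] = 5.90.
y₂ = 5.90 × 0.955 = 5.64 ft.
Head loss: ΔE = (y₂ − y₁)³/(4y₁y₂) = (5.64 − 0.955)³/(4×0.955×5.64) = 103/21.5 = 4.76 ft.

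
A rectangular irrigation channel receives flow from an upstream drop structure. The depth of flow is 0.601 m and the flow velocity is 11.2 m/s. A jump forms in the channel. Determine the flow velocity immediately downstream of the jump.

Fr₁ = V₁/√(g·y₁) = 11.2/√(9.81×0.601) = 4.61.
Bélanger equation: y₂/y₁ = ½[√(1 + 8Fr₁²) − 1] = ½[√171.2 − 1] = 6.04.
y₂ = 6.04 × 0.601 = 3.63 m.
q = V₁·y₁ = 11.2 × 0.601 = 6.73 m²/s.
V₂ = q/y₂ = 6.73/3.63 = 1.85 m/s.

V₂ = 1.85 m/s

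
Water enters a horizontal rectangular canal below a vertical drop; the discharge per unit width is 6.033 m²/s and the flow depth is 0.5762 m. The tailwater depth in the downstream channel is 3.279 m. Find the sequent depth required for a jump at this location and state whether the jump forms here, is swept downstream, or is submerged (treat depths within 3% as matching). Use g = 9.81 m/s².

V₁ = q/y₁ = 6.033/0.5762 = 10.47 m/s. Fr₁ = V₁/√(g·y₁) = 10.47/√(9.81×0.5762) = 4.404.
Conjugate-depth relation: y₂/y₁ = ½[√(1 + 8Fr₁²) − 1] = ½[√156.16 − 1] = 5.748.
y₂ = 5.748 × 0.5762 = 3.312 m.
Tailwater y_tw = 3.279 m: y_tw ≈ y₂, so the jump forms here.

y₂ = 3.312 m; the jump forms here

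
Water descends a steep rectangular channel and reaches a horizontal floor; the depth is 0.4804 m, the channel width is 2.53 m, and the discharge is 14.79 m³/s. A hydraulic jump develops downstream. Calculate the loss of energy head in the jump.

ΔE = 4.316 m

q = Q/b = 14.79/2.53 = 5.846 m²/s; V₁ = q/y₁ = 12.17 m/s. Fr₁ = V₁/√(g·y₁) = 5.605.
From the momentum equation for a rectangular channel, y₂/y₁ = ½[√(1 + 8Fr₁²) − 1] = ½[√252.37 − 1] = 7.443.
y₂ = 7.443 × 0.4804 = 3.576 m.
V₂ = q/y₂ = 5.846/3.576 = 1.635 m/s. E₁ = y₁ + V₁²/2g = 8.028 m; E₂ = y₂ + V₂²/2g = 3.712 m. ΔE = E₁ − E₂ = 4.316 m.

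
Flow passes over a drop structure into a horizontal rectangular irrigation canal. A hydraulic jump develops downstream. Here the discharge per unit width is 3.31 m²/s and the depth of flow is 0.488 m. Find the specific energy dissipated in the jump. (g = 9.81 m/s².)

ΔE = 0.770 m

V₁ = q/y₁ = 3.31/0.488 = 6.78 m/s. Fr₁ = V₁/√(g·y₁) = 6.78/√(9.81×0.488) = 3.10.
From the momentum equation for a rectangular channel, y₂/y₁ = ½[√(1 + 8Fr₁²) − 1] = ½[√77.88 − 1] = 3.91.
y₂ = 3.91 × 0.488 = 1.91 m.
V₂ = q/y₂ = 3.31/1.91 = 1.73 m/s. E₁ = y₁ + V₁²/2g = 2.83 m; E₂ = y₂ + V₂²/2g = 2.06 m. ΔE = E₁ − E₂ = 0.770 m.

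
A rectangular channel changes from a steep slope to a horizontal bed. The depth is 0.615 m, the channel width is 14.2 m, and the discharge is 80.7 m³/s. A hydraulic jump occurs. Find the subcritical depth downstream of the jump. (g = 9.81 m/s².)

q = Q/b = 80.7/14.2 = 5.68 m²/s; V₁ = q/y₁ = 9.24 m/s. Fr₁ = V₁/√(g·y₁) = 3.76.
By Bélanger, y₂/y₁ = ½[√(1 + 8Fr₁²) − 1] = ½[√114.2 − 1] = 4.84.
y₂ = 4.84 × 0.615 = 2.98 m.

y₂ = 2.98 m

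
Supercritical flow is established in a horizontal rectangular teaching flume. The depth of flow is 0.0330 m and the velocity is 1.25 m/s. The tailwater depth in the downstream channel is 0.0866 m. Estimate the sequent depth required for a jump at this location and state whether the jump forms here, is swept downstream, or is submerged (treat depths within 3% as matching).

y₂ = 0.0873 m; the jump forms here

Fr₁ = V₁/√(g·y₁) = 1.25/√(9.81×0.0330) = 2.20.
Sequent-depth ratio: y₂/y₁ = ½[√(1 + 8Fr₁²) − 1] = ½[√39.61 − 1] = 2.65.
y₂ = 2.65 × 0.0330 = 0.0873 m.
Tailwater y_tw = 0.0866 m: y_tw ≈ y₂, so the jump forms here.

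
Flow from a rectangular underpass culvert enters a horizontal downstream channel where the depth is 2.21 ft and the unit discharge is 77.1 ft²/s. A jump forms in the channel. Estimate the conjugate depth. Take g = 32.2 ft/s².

y₂ = 11.9 ft

V₁ = q/y₁ = 77.1/2.21 = 34.9 ft/s. Fr₁ = V₁/√(g·y₁) = 34.9/√(32.2×2.21) = 4.14.
By Bélanger, y₂/y₁ = ½[√(1 + 8Fr₁²) − 1] = ½[√137.8 − 1] = 5.37.
y₂ = 5.37 × 2.21 = 11.9 ft.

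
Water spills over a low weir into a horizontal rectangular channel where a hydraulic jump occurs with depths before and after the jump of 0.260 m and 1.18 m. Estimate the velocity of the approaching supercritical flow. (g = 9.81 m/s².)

For a rectangular channel the momentum equation gives q² = ½·g·y₁·y₂·(y₁ + y₂) = ½×9.81×0.260×1.18×1.44 = 2.17.
q = √2.17 = 1.47 m²/s.
V₁ = q/y₁ = 1.47/0.260 = 5.66 m/s.

V₁ = 5.66 m/s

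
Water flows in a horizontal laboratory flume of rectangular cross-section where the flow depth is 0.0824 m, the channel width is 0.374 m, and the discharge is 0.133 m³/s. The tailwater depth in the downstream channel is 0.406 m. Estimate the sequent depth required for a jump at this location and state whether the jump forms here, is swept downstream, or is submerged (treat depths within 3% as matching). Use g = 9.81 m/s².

y₂ = 0.520 m; the jump is swept downstream

q = Q/b = 0.133/0.374 = 0.356 m²/s; V₁ = q/y₁ = 4.32 m/s. Fr₁ = V₁/√(g·y₁) = 4.80.
Conjugate-depth relation: y₂/y₁ = ½[√(1 + 8Fr₁²) − 1] = ½[√185.3 − 1] = 6.31.
y₂ = 6.31 × 0.0824 = 0.520 m.
Tailwater y_tw = 0.406 m: y_tw < y₂, so the jump is swept downstream.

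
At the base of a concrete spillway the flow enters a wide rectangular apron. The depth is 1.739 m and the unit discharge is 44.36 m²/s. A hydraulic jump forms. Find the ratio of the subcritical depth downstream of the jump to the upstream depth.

y₂/y₁ = 8.248

V₁ = q/y₁ = 44.36/1.739 = 25.51 m/s. Fr₁ = V₁/√(g·y₁) = 25.51/√(9.81×1.739) = 6.176.
Bélanger equation: y₂/y₁ = ½[√(1 + 8Fr₁²) − 1] = ½[√306.14 − 1] = 8.248.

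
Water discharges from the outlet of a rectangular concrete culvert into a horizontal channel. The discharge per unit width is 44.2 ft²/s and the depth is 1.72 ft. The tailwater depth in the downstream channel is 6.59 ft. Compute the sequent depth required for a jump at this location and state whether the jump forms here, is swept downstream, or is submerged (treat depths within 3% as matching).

y₂ = 7.58 ft; the jump is swept downstream

V₁ = q/y₁ = 44.2/1.72 = 25.7 ft/s. Fr₁ = V₁/√(g·y₁) = 25.7/√(32.2×1.72) = 3.45.
From the momentum equation for a rectangular channel, y₂/y₁ = ½[√(1 + 8Fr₁²) − 1] = ½[√96.39 − 1] = 4.41.
y₂ = 4.41 × 1.72 = 7.58 ft.
Tailwater y_tw = 6.59 ft: y_tw < y₂, so the jump is swept downstream.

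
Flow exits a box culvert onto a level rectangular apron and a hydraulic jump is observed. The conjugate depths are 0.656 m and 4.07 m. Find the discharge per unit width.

For a rectangular channel the momentum equation gives q² = ½·g·y₁·y₂·(y₁ + y₂) = ½×9.81×0.656×4.07×4.73 = 61.9.
q = √61.9 = 7.87 m²/s.

q = 7.87 m²/s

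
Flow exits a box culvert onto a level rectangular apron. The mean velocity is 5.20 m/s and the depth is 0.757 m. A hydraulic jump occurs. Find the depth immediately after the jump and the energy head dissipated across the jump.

Fr₁ = V₁/√(g·y₁) = 5.20/√(9.81×0.757) = 1.91.
From the momentum equation for a rectangular channel, y₂/y₁ = ½[√(1 + 8Fr₁²) − 1] = ½[√30.13 − 1] = 2.24.
y₂ = 2.24 × 0.757 = 1.70 m.
Head loss: ΔE = (y₂ − y₁)³/(4y₁y₂) = (1.70 − 0.757)³/(4×0.757×1.70) = 0.836/5.14 = 0.163 m.

y₂ = 1.70 m; ΔE = 0.163 m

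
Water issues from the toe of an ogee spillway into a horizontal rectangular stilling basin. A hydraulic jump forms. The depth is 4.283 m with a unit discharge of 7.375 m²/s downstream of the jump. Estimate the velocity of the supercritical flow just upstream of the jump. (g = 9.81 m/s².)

V₂ = q/y₂ = 7.375/4.283 = 1.722 m/s; Fr₂ = V₂/√(g·y₂) = 0.2656.
From the momentum equation (using Fr₂), y₁/y₂ = ½[√(1 + 8Fr₂²) − 1] = ½[√1.5645 − 1] = 0.1254.
y₁ = 0.1254 × 4.283 = 0.5371 m.
V₁ = q/y₁ = 7.375/0.5371 = 13.73 m/s.

V₁ = 13.73 m/s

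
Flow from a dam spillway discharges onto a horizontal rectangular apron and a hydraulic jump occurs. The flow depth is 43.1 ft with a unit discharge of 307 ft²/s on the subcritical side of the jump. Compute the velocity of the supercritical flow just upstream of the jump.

V₂ = q/y₂ = 307/43.1 = 7.12 ft/s; Fr₂ = V₂/√(g·y₂) = 0.191.
Since the conjugate-depth ratio holds either way, y₁/y₂ = ½[√(1 + 8Fr₂²) − 1] = ½[√1.292 − 1] = 0.0684.
y₁ = 0.0684 × 43.1 = 2.95 ft.
V₁ = q/y₁ = 307/2.95 = 104 ft/s.

V₁ = 104 ft/s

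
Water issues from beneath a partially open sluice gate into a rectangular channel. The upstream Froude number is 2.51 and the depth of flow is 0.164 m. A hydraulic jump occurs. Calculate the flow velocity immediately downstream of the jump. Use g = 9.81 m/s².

Fr₁ = 2.51 (given).
Sequent-depth ratio: y₂/y₁ = ½[√(1 + 8Fr₁²) − 1] = ½[√51.40 − 1] = 3.08.
y₂ = 3.08 × 0.164 = 0.506 m.
V₁ = Fr₁·√(g·y₁) = 2.51×√(9.81×0.164) = 3.18 m/s; q = V₁·y₁ = 0.522 m²/s.
V₂ = q/y₂ = 0.522/0.506 = 1.03 m/s.

V₂ = 1.03 m/s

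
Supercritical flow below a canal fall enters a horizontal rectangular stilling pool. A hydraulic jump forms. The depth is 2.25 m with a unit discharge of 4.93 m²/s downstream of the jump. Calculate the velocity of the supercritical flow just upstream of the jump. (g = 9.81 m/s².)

V₂ = q/y₂ = 4.93/2.25 = 2.19 m/s; Fr₂ = V₂/√(g·y₂) = 0.466.
Since the conjugate-depth ratio holds either way, y₁/y₂ = ½[√(1 + 8Fr₂²) − 1] = ½[√2.740 − 1] = 0.328.
y₁ = 0.328 × 2.25 = 0.737 m.
V₁ = q/y₁ = 4.93/0.737 = 6.69 m/s.

V₁ = 6.69 m/s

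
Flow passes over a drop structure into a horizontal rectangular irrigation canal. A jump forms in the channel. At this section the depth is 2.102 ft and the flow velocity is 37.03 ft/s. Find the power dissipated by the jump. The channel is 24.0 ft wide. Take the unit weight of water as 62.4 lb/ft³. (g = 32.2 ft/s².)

Fr₁ = V₁/√(g·y₁) = 37.03/√(32.2×2.102) = 4.501.
By Bélanger, y₂/y₁ = ½[√(1 + 8Fr₁²) − 1] = ½[√163.07 − 1] = 5.885.
y₂ = 5.885 × 2.102 = 12.37 ft.
q = V₁·y₁ = 37.03 × 2.102 = 77.84 ft²/s. V₂ = q/y₂ = 77.84/12.37 = 6.292 ft/s. E₁ = y₁ + V₁²/2g = 23.39 ft; E₂ = y₂ + V₂²/2g = 12.99 ft. ΔE = E₁ − E₂ = 10.41 ft.
Q = q·b = 77.84 × 24.0 = 1868 cfs. P = γ·Q·ΔE/550 = 62.4 × 1868 × 10.41 / 550 = 2206 hp.

P = 2206 hp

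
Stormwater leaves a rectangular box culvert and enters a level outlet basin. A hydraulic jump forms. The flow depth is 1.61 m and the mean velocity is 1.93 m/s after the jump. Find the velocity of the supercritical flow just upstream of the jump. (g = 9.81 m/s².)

V₁ = 5.52 m/s

Fr₂ = V₂/√(g·y₂) = 1.93/√(9.81×1.61) = 0.486.
Applying the sequent-depth relation in reverse, y₁/y₂ = ½[√(1 + 8Fr₂²) − 1] = ½[√2.887 − 1] = 0.350.
y₁ = 0.350 × 1.61 = 0.563 m.
V₁ = q/y₁ = 3.11/0.563 = 5.52 m/s.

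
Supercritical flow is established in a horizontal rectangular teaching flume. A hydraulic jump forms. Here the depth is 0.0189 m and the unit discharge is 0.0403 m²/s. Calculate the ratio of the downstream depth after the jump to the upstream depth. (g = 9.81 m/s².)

V₁ = q/y₁ = 0.0403/0.0189 = 2.13 m/s. Fr₁ = V₁/√(g·y₁) = 2.13/√(9.81×0.0189) = 4.95.
From the momentum equation for a rectangular channel, y₂/y₁ = ½[√(1 + 8Fr₁²) − 1] = ½[√197.2 − 1] = 6.52.

y₂/y₁ = 6.52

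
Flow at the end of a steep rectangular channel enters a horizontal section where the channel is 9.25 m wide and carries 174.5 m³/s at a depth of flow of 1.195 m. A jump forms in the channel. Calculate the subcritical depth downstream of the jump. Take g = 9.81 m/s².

q = Q/b = 174.5/9.25 = 18.86 m²/s; V₁ = q/y₁ = 15.79 m/s. Fr₁ = V₁/√(g·y₁) = 4.611.
By Bélanger, y₂/y₁ = ½[√(1 + 8Fr₁²) − 1] = ½[√171.07 − 1] = 6.040.
y₂ = 6.040 × 1.195 = 7.217 m.

y₂ = 7.217 m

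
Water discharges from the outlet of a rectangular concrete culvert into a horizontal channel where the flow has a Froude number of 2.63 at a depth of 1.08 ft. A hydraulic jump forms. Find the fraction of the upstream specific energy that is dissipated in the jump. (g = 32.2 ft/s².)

Fr₁ = 2.63 (given).
Sequent-depth ratio: y₂/y₁ = ½[√(1 + 8Fr₁²) − 1] = ½[√56.34 − 1] = 3.25.
y₂ = 3.25 × 1.08 = 3.51 ft.
E₁ = y₁(1 + Fr₁²/2) = 1.08×(1 + 2.63²/2) = 4.82 ft. ΔE = (y₂ − y₁)³/(4y₁y₂) = 0.949 ft. ΔE/E₁ = 0.949/4.82 = 0.197.

ΔE/E₁ = 0.197 (19.7%)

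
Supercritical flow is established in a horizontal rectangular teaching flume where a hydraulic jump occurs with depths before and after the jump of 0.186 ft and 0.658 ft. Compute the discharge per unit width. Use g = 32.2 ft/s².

q = 1.29 ft²/s

For a rectangular channel the momentum equation gives q² = ½·g·y₁·y₂·(y₁ + y₂) = ½×32.2×0.186×0.658×0.844 = 1.66.
q = √1.66 = 1.29 ft²/s.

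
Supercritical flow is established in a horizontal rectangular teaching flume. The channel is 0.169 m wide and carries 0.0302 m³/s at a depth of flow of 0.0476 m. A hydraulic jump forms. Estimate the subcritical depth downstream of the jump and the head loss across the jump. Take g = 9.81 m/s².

y₂ = 0.347 m; ΔE = 0.406 m

q = Q/b = 0.0302/0.169 = 0.179 m²/s; V₁ = q/y₁ = 3.75 m/s. Fr₁ = V₁/√(g·y₁) = 5.49.
By Bélanger, y₂/y₁ = ½[√(1 + 8Fr₁²) − 1] = ½[√242.5 − 1] = 7.29.
y₂ = 7.29 × 0.0476 = 0.347 m.
Head loss: ΔE = (y₂ − y₁)³/(4y₁y₂) = (0.347 − 0.0476)³/(4×0.0476×0.347) = 0.0268/0.0660 = 0.406 m.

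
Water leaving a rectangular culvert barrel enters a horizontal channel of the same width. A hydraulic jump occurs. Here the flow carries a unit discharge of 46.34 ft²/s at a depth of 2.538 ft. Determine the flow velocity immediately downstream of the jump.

V₂ = 7.609 ft/s

V₁ = q/y₁ = 46.34/2.538 = 18.26 ft/s. Fr₁ = V₁/√(g·y₁) = 18.26/√(32.2×2.538) = 2.020.
From the momentum equation for a rectangular channel, y₂/y₁ = ½[√(1 + 8Fr₁²) − 1] = ½[√33.634 − 1] = 2.400.
y₂ = 2.400 × 2.538 = 6.091 ft.
V₂ = q/y₂ = 46.34/6.091 = 7.609 ft/s.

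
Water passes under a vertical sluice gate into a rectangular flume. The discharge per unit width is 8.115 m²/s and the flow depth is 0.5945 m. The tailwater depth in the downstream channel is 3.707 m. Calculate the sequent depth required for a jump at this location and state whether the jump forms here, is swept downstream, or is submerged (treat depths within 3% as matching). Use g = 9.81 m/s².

y₂ = 4.464 m; the jump is swept downstream

V₁ = q/y₁ = 8.115/0.5945 = 13.65 m/s. Fr₁ = V₁/√(g·y₁) = 13.65/√(9.81×0.5945) = 5.652.
Sequent-depth ratio: y₂/y₁ = ½[√(1 + 8Fr₁²) − 1] = ½[√256.59 − 1] = 7.509.
y₂ = 7.509 × 0.5945 = 4.464 m.
Tailwater y_tw = 3.707 m: y_tw < y₂, so the jump is swept downstream.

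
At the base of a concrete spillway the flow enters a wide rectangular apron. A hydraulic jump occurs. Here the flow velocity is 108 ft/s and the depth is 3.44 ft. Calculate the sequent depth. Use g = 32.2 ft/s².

y₂ = 48.2 ft

Fr₁ = V₁/√(g·y₁) = 108/√(32.2×3.44) = 10.3.
Conjugate-depth relation: y₂/y₁ = ½[√(1 + 8Fr₁²) − 1] = ½[√843.4 − 1] = 14.0.
y₂ = 14.0 × 3.44 = 48.2 ft.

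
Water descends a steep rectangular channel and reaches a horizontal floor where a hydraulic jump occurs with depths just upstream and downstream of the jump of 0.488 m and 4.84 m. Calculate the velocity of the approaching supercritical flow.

V₁ = 16.1 m/s

For a rectangular channel the momentum equation gives q² = ½·g·y₁·y₂·(y₁ + y₂) = ½×9.81×0.488×4.84×5.33 = 61.7.
q = √61.7 = 7.86 m²/s.
V₁ = q/y₁ = 7.86/0.488 = 16.1 m/s.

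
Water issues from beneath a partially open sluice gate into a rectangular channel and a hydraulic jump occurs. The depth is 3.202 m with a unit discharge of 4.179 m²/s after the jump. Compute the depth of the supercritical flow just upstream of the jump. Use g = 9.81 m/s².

V₂ = q/y₂ = 4.179/3.202 = 1.305 m/s; Fr₂ = V₂/√(g·y₂) = 0.2329.
The Bélanger relation is symmetric: y₁/y₂ = ½[√(1 + 8Fr₂²) − 1] = ½[√1.4338 − 1] = 0.09871.
y₁ = 0.09871 × 3.202 = 0.3161 m.

y₁ = 0.3161 m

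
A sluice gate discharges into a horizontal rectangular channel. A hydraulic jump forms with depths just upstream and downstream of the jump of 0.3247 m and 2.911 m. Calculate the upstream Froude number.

For a rectangular channel the momentum equation gives q² = ½·g·y₁·y₂·(y₁ + y₂) = ½×9.81×0.3247×2.911×3.236 = 15.00.
q = √15.00 = 3.873 m²/s.
V₁ = q/y₁ = 11.93 m/s; Fr₁ = V₁/√(g·y₁) = 6.684.

Fr₁ = 6.684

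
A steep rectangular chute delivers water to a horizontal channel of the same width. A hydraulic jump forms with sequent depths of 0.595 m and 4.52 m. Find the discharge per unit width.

For a rectangular channel the momentum equation gives q² = ½·g·y₁·y₂·(y₁ + y₂) = ½×9.81×0.595×4.52×5.11 = 67.5.
q = √67.5 = 8.21 m²/s.

q = 8.21 m²/s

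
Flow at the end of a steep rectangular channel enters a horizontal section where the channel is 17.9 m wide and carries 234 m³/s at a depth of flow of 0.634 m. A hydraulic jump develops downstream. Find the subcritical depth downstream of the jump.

y₂ = 7.10 m

q = Q/b = 234/17.9 = 13.1 m²/s; V₁ = q/y₁ = 20.6 m/s. Fr₁ = V₁/√(g·y₁) = 8.27.
Bélanger equation: y₂/y₁ = ½[√(1 + 8Fr₁²) − 1] = ½[√547.9 − 1] = 11.2.
y₂ = 11.2 × 0.634 = 7.10 m.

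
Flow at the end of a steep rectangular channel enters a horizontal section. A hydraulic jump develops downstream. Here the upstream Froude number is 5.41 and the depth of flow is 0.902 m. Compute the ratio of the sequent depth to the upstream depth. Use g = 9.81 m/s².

y₂/y₁ = 7.17

Fr₁ = 5.41 (given).
From the momentum equation for a rectangular channel, y₂/y₁ = ½[√(1 + 8Fr₁²) − 1] = ½[√235.1 − 1] = 7.17.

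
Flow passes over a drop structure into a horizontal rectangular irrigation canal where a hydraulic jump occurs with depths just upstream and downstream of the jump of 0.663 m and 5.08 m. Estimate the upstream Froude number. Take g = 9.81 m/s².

For a rectangular channel the momentum equation gives q² = ½·g·y₁·y₂·(y₁ + y₂) = ½×9.81×0.663×5.08×5.74 = 94.9.
q = √94.9 = 9.74 m²/s.
V₁ = q/y₁ = 14.7 m/s; Fr₁ = V₁/√(g·y₁) = 5.76.

Fr₁ = 5.76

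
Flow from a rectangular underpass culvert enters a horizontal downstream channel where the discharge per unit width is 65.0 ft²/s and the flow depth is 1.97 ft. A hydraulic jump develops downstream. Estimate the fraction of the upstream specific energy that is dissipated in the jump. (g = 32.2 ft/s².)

V₁ = q/y₁ = 65.0/1.97 = 33.0 ft/s. Fr₁ = V₁/√(g·y₁) = 33.0/√(32.2×1.97) = 4.14.
Conjugate-depth relation: y₂/y₁ = ½[√(1 + 8Fr₁²) − 1] = ½[√138.3 − 1] = 5.38.
y₂ = 5.38 × 1.97 = 10.6 ft.
E₁ = y₁ + V₁²/2g = 18.9 ft. ΔE = (y₂ − y₁)³/(4y₁y₂) = 7.69 ft. ΔE/E₁ = 7.69/18.9 = 0.408.

ΔE/E₁ = 0.408 (40.8%)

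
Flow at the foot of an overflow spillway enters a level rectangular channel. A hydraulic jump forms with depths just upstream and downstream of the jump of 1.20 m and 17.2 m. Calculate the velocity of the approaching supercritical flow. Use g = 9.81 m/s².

V₁ = 36.0 m/s

For a rectangular channel the momentum equation gives q² = ½·g·y₁·y₂·(y₁ + y₂) = ½×9.81×1.20×17.2×18.4 = 1863.
q = √1863 = 43.2 m²/s.
V₁ = q/y₁ = 43.2/1.20 = 36.0 m/s.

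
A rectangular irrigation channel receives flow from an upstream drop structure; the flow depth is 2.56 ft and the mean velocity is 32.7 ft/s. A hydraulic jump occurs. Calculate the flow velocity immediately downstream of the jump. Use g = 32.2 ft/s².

V₂ = 7.08 ft/s

Fr₁ = V₁/√(g·y₁) = 32.7/√(32.2×2.56) = 3.60.
Bélanger equation: y₂/y₁ = ½[√(1 + 8Fr₁²) − 1] = ½[√104.8 − 1] = 4.62.
y₂ = 4.62 × 2.56 = 11.8 ft.
q = V₁·y₁ = 32.7 × 2.56 = 83.7 ft²/s.
V₂ = q/y₂ = 83.7/11.8 = 7.08 ft/s.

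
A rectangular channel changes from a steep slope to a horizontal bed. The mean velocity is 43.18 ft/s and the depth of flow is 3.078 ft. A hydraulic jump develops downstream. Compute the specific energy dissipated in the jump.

ΔE = 13.72 ft

Fr₁ = V₁/√(g·y₁) = 43.18/√(32.2×3.078) = 4.337.
Conjugate-depth relation: y₂/y₁ = ½[√(1 + 8Fr₁²) − 1] = ½[√151.50 − 1] = 5.654.
y₂ = 5.654 × 3.078 = 17.40 ft.
Head loss: ΔE = (y₂ − y₁)³/(4y₁y₂) = (17.40 − 3.078)³/(4×3.078×17.40) = 2940/214.3 = 13.72 ft.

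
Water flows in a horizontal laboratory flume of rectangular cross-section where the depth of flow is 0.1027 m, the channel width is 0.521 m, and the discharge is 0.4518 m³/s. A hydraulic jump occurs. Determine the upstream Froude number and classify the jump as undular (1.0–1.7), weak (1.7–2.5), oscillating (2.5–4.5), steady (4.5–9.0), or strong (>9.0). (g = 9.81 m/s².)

q = Q/b = 0.4518/0.521 = 0.8672 m²/s; V₁ = q/y₁ = 8.444 m/s. Fr₁ = V₁/√(g·y₁) = 8.412.
Fr₁ = 8.412 lies in the steady range.

Fr₁ = 8.412; steady jump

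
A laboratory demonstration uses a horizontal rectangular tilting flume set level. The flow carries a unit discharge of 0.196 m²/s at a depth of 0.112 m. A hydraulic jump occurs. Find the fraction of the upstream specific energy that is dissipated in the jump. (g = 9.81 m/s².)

ΔE/E₁ = 0.0416 (4.16%)

V₁ = q/y₁ = 0.196/0.112 = 1.75 m/s. Fr₁ = V₁/√(g·y₁) = 1.75/√(9.81×0.112) = 1.67.
From the momentum equation for a rectangular channel, y₂/y₁ = ½[√(1 + 8Fr₁²) − 1] = ½[√23.30 − 1] = 1.91.
y₂ = 1.91 × 0.112 = 0.214 m.
E₁ = y₁ + V₁²/2g = 0.268 m. ΔE = (y₂ − y₁)³/(4y₁y₂) = 0.0112 m. ΔE/E₁ = 0.0112/0.268 = 0.0416.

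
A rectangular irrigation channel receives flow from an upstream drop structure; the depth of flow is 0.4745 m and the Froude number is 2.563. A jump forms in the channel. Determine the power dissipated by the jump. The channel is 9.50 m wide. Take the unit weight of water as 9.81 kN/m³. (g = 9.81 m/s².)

Fr₁ = 2.563 (given).
Conjugate-depth relation: y₂/y₁ = ½[√(1 + 8Fr₁²) − 1] = ½[√53.552 − 1] = 3.159.
y₂ = 3.159 × 0.4745 = 1.499 m.
V₁ = Fr₁·√(g·y₁) = 2.563×√(9.81×0.4745) = 5.530 m/s; q = V₁·y₁ = 2.624 m²/s. V₂ = q/y₂ = 2.624/1.499 = 1.750 m/s. E₁ = y₁ + V₁²/2g = 2.033 m; E₂ = y₂ + V₂²/2g = 1.655 m. ΔE = E₁ − E₂ = 0.3779 m.
Q = q·b = 2.624 × 9.50 = 24.93 m³/s. P = γ·Q·ΔE = 9.81 × 24.93 × 0.3779 = 92.40 kW.

P = 92.40 kW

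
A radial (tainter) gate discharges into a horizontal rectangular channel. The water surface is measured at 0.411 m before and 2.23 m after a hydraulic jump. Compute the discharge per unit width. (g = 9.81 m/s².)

q = 3.45 m²/s

For a rectangular channel the momentum equation gives q² = ½·g·y₁·y₂·(y₁ + y₂) = ½×9.81×0.411×2.23×2.64 = 11.9.
q = √11.9 = 3.45 m²/s.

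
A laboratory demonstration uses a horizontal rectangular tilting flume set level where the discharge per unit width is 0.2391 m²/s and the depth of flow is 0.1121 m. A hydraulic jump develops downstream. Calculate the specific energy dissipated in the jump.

V₁ = q/y₁ = 0.2391/0.1121 = 2.133 m/s. Fr₁ = V₁/√(g·y₁) = 2.133/√(9.81×0.1121) = 2.034.
From the momentum equation for a rectangular channel, y₂/y₁ = ½[√(1 + 8Fr₁²) − 1] = ½[√34.095 − 1] = 2.420.
y₂ = 2.420 × 0.1121 = 0.2712 m.
V₂ = q/y₂ = 0.2391/0.2712 = 0.8815 m/s. E₁ = y₁ + V₁²/2g = 0.3440 m; E₂ = y₂ + V₂²/2g = 0.3108 m. ΔE = E₁ − E₂ = 0.03313 m.

ΔE = 0.03313 m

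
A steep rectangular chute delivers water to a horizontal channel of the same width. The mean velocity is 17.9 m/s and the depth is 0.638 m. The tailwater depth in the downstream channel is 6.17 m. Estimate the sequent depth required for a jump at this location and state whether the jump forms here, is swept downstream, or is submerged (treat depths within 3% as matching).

Fr₁ = V₁/√(g·y₁) = 17.9/√(9.81×0.638) = 7.15.
By Bélanger, y₂/y₁ = ½[√(1 + 8Fr₁²) − 1] = ½[√410.5 − 1] = 9.63.
y₂ = 9.63 × 0.638 = 6.14 m.
Tailwater y_tw = 6.17 m: y_tw ≈ y₂, so the jump forms here.

y₂ = 6.14 m; the jump forms here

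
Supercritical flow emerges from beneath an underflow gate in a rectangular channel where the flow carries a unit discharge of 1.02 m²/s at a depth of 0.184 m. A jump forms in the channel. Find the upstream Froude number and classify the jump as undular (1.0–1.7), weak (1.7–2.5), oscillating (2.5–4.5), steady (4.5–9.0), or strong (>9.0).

Fr₁ = 4.13; oscillating jump

V₁ = q/y₁ = 1.02/0.184 = 5.54 m/s. Fr₁ = V₁/√(g·y₁) = 5.54/√(9.81×0.184) = 4.13.
Fr₁ = 4.13 lies in the oscillating range.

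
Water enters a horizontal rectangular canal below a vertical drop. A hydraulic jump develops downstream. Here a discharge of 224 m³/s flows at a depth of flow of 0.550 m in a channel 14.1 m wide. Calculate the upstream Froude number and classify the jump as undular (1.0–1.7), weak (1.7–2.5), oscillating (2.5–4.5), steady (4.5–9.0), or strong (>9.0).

q = Q/b = 224/14.1 = 15.9 m²/s; V₁ = q/y₁ = 28.9 m/s. Fr₁ = V₁/√(g·y₁) = 12.4.
Fr₁ = 12.4 lies in the strong range.

Fr₁ = 12.4; strong jump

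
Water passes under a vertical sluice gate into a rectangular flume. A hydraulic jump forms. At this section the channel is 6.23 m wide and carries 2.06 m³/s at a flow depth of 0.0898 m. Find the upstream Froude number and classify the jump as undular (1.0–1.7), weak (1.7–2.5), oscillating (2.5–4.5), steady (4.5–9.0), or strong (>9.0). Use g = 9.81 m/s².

q = Q/b = 2.06/6.23 = 0.331 m²/s; V₁ = q/y₁ = 3.68 m/s. Fr₁ = V₁/√(g·y₁) = 3.92.
Fr₁ = 3.92 lies in the oscillating range.

Fr₁ = 3.92; oscillating jump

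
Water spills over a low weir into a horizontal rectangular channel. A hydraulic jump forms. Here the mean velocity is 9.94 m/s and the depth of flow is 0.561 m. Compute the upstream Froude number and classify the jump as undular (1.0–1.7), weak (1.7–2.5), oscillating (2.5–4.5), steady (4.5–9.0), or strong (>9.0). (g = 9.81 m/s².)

Fr₁ = V₁/√(g·y₁) = 9.94/√(9.81×0.561) = 4.24.
Fr₁ = 4.24 lies in the oscillating range.

Fr₁ = 4.24; oscillating jump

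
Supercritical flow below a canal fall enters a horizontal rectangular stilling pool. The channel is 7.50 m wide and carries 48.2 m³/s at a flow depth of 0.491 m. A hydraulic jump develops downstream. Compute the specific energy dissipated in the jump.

ΔE = 5.18 m

q = Q/b = 48.2/7.50 = 6.43 m²/s; V₁ = q/y₁ = 13.1 m/s. Fr₁ = V₁/√(g·y₁) = 5.96.
Conjugate-depth relation: y₂/y₁ = ½[√(1 + 8Fr₁²) − 1] = ½[√285.5 − 1] = 7.95.
y₂ = 7.95 × 0.491 = 3.90 m.
V₂ = q/y₂ = 6.43/3.90 = 1.65 m/s. E₁ = y₁ + V₁²/2g = 9.22 m; E₂ = y₂ + V₂²/2g = 4.04 m. ΔE = E₁ − E₂ = 5.18 m.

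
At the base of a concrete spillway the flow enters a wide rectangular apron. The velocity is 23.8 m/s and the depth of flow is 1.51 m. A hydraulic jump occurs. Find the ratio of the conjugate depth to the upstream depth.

Fr₁ = V₁/√(g·y₁) = 23.8/√(9.81×1.51) = 6.18.
By Bélanger, y₂/y₁ = ½[√(1 + 8Fr₁²) − 1] = ½[√306.9 − 1] = 8.26.

y₂/y₁ = 8.26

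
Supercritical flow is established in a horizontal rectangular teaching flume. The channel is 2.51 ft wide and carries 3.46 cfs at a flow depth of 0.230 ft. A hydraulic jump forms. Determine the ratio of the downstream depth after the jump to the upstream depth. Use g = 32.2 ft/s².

y₂/y₁ = 2.65

q = Q/b = 3.46/2.51 = 1.38 ft²/s; V₁ = q/y₁ = 5.99 ft/s. Fr₁ = V₁/√(g·y₁) = 2.20.
From the momentum equation for a rectangular channel, y₂/y₁ = ½[√(1 + 8Fr₁²) − 1] = ½[√39.80 − 1] = 2.65.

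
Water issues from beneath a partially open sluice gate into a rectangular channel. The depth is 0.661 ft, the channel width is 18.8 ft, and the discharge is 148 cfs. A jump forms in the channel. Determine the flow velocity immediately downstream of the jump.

V₂ = 3.74 ft/s

q = Q/b = 148/18.8 = 7.87 ft²/s; V₁ = q/y₁ = 11.9 ft/s. Fr₁ = V₁/√(g·y₁) = 2.58.
By Bélanger, y₂/y₁ = ½[√(1 + 8Fr₁²) − 1] = ½[√54.31 − 1] = 3.18.
y₂ = 3.18 × 0.661 = 2.11 ft.
V₂ = q/y₂ = 7.87/2.11 = 3.74 ft/s.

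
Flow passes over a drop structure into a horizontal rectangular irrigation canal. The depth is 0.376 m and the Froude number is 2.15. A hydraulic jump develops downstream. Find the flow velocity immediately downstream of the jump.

Fr₁ = 2.15 (given).
By Bélanger, y₂/y₁ = ½[√(1 + 8Fr₁²) − 1] = ½[√37.98 − 1] = 2.58.
y₂ = 2.58 × 0.376 = 0.971 m.
V₁ = Fr₁·√(g·y₁) = 2.15×√(9.81×0.376) = 4.13 m/s; q = V₁·y₁ = 1.55 m²/s.
V₂ = q/y₂ = 1.55/0.971 = 1.60 m/s.

V₂ = 1.60 m/s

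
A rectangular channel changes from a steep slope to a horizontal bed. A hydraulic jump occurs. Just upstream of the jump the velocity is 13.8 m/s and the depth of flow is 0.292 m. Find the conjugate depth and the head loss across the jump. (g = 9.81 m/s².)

Fr₁ = V₁/√(g·y₁) = 13.8/√(9.81×0.292) = 8.15.
By Bélanger, y₂/y₁ = ½[√(1 + 8Fr₁²) − 1] = ½[√532.9 − 1] = 11.0.
y₂ = 11.0 × 0.292 = 3.22 m.
Head loss: ΔE = (y₂ − y₁)³/(4y₁y₂) = (3.22 − 0.292)³/(4×0.292×3.22) = 25.2/3.77 = 6.69 m.

y₂ = 3.22 m; ΔE = 6.69 m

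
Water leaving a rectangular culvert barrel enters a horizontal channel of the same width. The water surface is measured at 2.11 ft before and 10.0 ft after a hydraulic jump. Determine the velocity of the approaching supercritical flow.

V₁ = 30.4 ft/s

For a rectangular channel the momentum equation gives q² = ½·g·y₁·y₂·(y₁ + y₂) = ½×32.2×2.11×10.0×12.1 = 4114.
q = √4114 = 64.1 ft²/s.
V₁ = q/y₁ = 64.1/2.11 = 30.4 ft/s.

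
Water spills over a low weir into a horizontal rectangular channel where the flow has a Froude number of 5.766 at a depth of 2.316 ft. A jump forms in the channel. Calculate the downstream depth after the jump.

Fr₁ = 5.766 (given).
Bélanger equation: y₂/y₁ = ½[√(1 + 8Fr₁²) − 1] = ½[√266.97 − 1] = 7.670.
y₂ = 7.670 × 2.316 = 17.76 ft.

y₂ = 17.76 ft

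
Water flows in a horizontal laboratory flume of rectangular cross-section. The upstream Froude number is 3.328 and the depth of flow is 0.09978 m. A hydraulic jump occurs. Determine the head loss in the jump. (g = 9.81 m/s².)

ΔE = 0.1991 m

Fr₁ = 3.328 (given).
Sequent-depth ratio: y₂/y₁ = ½[√(1 + 8Fr₁²) − 1] = ½[√89.605 − 1] = 4.233.
y₂ = 4.233 × 0.09978 = 0.4224 m.
Head loss: ΔE = (y₂ − y₁)³/(4y₁y₂) = (0.4224 − 0.09978)³/(4×0.09978×0.4224) = 0.03357/0.1686 = 0.1991 m.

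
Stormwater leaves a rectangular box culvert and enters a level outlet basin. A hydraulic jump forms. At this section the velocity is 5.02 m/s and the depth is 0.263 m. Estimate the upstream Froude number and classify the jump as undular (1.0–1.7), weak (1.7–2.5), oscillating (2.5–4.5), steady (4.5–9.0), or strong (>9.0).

Fr₁ = V₁/√(g·y₁) = 5.02/√(9.81×0.263) = 3.13.
Fr₁ = 3.13 lies in the oscillating range.

Fr₁ = 3.13; oscillating jump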